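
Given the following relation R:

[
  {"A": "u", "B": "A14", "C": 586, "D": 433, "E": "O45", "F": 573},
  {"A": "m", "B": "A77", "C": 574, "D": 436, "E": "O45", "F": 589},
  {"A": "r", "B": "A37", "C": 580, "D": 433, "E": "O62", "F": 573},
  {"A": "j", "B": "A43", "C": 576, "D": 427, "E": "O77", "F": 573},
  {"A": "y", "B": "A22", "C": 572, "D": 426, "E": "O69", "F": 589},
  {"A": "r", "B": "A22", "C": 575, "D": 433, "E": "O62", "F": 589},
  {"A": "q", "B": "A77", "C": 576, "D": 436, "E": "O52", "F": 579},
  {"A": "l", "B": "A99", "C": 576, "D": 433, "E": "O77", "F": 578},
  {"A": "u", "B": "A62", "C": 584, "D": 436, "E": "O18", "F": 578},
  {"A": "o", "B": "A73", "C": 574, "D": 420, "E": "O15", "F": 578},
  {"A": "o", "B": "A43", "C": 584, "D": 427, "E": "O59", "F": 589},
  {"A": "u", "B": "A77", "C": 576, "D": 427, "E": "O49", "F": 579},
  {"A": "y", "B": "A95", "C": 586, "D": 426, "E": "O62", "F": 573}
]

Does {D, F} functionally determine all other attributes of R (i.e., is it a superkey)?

No

Two distinct rows share (D=433, F=573), so {D, F} does not determine every attribute — not a superkey.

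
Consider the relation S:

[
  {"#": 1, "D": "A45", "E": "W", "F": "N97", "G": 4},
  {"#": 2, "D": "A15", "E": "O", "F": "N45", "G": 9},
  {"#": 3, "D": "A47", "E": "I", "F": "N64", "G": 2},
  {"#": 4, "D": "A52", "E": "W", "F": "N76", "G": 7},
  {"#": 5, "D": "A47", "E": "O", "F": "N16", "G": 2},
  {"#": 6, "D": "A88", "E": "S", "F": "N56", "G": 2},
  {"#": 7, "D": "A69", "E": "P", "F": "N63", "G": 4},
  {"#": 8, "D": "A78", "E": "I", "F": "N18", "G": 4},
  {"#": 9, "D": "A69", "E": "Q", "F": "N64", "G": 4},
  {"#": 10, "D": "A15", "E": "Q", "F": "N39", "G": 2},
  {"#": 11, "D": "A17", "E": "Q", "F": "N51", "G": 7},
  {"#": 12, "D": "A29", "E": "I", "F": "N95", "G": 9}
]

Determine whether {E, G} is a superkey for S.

All 12 rows have distinct {E, G} values, so {E, G} → (all attributes) holds and {E, G} is a superkey.

Yes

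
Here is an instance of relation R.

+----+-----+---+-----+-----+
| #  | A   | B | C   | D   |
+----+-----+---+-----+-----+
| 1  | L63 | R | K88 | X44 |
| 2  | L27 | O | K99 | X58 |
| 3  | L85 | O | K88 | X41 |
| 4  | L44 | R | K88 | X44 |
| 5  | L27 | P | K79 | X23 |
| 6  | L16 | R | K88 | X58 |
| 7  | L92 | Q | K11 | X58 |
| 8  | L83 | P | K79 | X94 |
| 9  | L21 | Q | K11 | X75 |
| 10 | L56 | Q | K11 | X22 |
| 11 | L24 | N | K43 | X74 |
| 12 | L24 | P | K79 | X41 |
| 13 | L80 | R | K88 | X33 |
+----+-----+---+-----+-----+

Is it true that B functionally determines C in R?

No

B=R: rows 1, 4, 6, 13 → C = K88, K88, K88, K88 ✓
B=O: rows 2, 3 → C takes values {K99, K88} — violation
B=P: rows 5, 8, 12 → C = K79, K79, K79 ✓
B=Q: rows 7, 9, 10 → C = K11, K11, K11 ✓
B=N: row 11 → C = K43 ✓
Two rows agree on B but differ on C, so B -> C does not hold.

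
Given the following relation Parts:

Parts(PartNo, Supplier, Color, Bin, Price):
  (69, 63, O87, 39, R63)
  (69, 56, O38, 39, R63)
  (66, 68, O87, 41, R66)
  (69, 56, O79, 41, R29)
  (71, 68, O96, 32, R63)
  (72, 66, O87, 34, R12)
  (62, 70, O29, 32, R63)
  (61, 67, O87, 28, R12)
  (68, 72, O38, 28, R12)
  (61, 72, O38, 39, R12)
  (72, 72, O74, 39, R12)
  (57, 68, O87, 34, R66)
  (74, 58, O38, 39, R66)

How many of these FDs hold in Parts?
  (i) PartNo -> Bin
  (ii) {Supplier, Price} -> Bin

0

(i) PartNo -> Bin: PartNo=69: 3 rows → Bin takes values {39, 41} — violation; PartNo=72: 2 rows → Bin takes values {34, 39} — violation; PartNo=61: 2 rows → Bin takes values {28, 39} — violation — fails.
(ii) {Supplier, Price} -> Bin: (Supplier=68, Price=R66): 2 rows → Bin takes values {41, 34} — violation; (Supplier=72, Price=R12): 3 rows → Bin takes values {28, 39} — violation — fails.
None of the 2 dependencies hold.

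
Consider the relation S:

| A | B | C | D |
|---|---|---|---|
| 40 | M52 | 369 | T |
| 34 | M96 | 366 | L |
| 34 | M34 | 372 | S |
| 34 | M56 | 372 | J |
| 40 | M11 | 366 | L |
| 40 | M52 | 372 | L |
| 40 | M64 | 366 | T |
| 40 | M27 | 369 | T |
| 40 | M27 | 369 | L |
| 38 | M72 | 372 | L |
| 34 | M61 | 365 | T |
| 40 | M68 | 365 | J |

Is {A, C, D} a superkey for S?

Two distinct rows share (A=40, C=369, D=T), so {A, C, D} does not determine every attribute — not a superkey.

No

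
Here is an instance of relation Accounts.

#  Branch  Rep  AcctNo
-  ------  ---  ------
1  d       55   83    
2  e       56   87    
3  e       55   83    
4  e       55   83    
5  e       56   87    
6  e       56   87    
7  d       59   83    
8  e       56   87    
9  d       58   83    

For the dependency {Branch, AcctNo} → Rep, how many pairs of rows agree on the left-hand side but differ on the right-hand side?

3

(Branch=d, AcctNo=83): violating pairs (1,7), (1,9), (7,9) — 3 pairs.
(Branch=e, AcctNo=87): all 4 rows agree on Rep — 0 pairs.
(Branch=e, AcctNo=83): all 2 rows agree on Rep — 0 pairs.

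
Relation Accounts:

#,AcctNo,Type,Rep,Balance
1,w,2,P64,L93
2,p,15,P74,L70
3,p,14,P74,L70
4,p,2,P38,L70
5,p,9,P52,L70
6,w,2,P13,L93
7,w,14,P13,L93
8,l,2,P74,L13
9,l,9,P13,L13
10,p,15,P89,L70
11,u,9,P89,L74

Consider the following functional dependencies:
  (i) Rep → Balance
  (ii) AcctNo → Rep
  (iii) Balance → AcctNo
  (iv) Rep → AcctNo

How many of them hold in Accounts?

1

(i) Rep → Balance: Rep=P74: rows 2, 3, 8 → Balance takes values {L70, L13} — violation; Rep=P13: rows 6, 7, 9 → Balance takes values {L93, L13} — violation; Rep=P89: rows 10, 11 → Balance takes values {L70, L74} — violation — fails.
(ii) AcctNo → Rep: AcctNo=w: rows 1, 6, 7 → Rep takes values {P64, P13} — violation; AcctNo=p: rows 2, 3, 4, 5, 10 → Rep takes values {P74, P38, P52, P89} — violation; AcctNo=l: rows 8, 9 → Rep takes values {P74, P13} — violation — fails.
(iii) Balance → AcctNo: every LHS value maps to a single RHS value — holds.
(iv) Rep → AcctNo: Rep=P74: rows 2, 3, 8 → AcctNo takes values {p, l} — violation; Rep=P13: rows 6, 7, 9 → AcctNo takes values {w, l} — violation; Rep=P89: rows 10, 11 → AcctNo takes values {p, u} — violation — fails.
1 of the 4 dependencies holds.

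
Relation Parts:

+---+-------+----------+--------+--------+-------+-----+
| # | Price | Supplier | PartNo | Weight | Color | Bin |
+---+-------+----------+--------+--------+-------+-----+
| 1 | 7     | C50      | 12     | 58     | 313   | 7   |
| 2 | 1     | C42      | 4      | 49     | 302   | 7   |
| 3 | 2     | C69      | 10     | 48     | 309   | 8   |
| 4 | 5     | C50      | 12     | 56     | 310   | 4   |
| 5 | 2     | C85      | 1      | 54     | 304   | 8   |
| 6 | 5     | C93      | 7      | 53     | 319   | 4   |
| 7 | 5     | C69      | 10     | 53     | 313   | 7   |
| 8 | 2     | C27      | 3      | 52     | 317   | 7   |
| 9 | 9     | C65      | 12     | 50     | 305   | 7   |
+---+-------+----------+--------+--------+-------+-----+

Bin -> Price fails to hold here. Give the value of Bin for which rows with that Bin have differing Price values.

Bin=7: rows 1, 2, 7, 8, 9 → Price takes values {7, 1, 5, 2, 9} — violation
Bin=8: rows 3, 5 → Price = 2, 2 ✓
Bin=4: rows 4, 6 → Price = 5, 5 ✓
The only Bin value with inconsistent Price is Bin=7.

7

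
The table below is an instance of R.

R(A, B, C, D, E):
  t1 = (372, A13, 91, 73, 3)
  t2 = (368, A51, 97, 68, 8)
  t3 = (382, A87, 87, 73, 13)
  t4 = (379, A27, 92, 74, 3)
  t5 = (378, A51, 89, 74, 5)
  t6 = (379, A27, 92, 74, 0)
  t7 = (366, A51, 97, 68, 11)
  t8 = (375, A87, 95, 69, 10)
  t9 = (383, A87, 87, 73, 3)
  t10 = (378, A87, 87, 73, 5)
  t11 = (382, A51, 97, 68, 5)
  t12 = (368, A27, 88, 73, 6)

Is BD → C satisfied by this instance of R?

Yes

(B=A13, D=73): row 1 → C = 91 ✓
(B=A51, D=68): rows 2, 7, 11 → C = 97, 97, 97 ✓
(B=A87, D=73): rows 3, 9, 10 → C = 87, 87, 87 ✓
(B=A27, D=74): rows 4, 6 → C = 92, 92 ✓
(B=A51, D=74): row 5 → C = 89 ✓
(B=A87, D=69): row 8 → C = 95 ✓
(B=A27, D=73): row 12 → C = 88 ✓
Every BD value is associated with a single C value, so BD → C holds.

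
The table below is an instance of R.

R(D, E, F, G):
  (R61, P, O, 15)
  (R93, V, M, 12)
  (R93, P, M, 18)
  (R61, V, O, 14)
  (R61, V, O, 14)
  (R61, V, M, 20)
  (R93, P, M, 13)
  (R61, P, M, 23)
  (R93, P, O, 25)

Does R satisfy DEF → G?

No

(D=R61, E=P, F=O): 1 row → G = 15 ✓
(D=R93, E=V, F=M): 1 row → G = 12 ✓
(D=R93, E=P, F=M): 2 rows → G takes values {18, 13} — violation
(D=R61, E=V, F=O): 2 rows → G = 14, 14 ✓
(D=R61, E=V, F=M): 1 row → G = 20 ✓
(D=R61, E=P, F=M): 1 row → G = 23 ✓
(D=R93, E=P, F=O): 1 row → G = 25 ✓
Two rows agree on DEF but differ on G, so DEF → G does not hold.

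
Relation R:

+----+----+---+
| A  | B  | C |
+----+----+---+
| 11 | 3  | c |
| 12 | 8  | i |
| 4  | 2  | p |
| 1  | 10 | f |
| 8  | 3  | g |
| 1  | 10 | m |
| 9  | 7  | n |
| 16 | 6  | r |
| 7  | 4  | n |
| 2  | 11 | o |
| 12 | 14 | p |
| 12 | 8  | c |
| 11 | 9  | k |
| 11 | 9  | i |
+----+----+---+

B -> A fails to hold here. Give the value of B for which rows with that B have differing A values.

3

B=3: 2 rows → A takes values {11, 8} — violation
B=8: 2 rows → A = 12, 12 ✓
B=2: 1 row → A = 4 ✓
B=10: 2 rows → A = 1, 1 ✓
B=7: 1 row → A = 9 ✓
B=6: 1 row → A = 16 ✓
B=4: 1 row → A = 7 ✓
B=11: 1 row → A = 2 ✓
B=14: 1 row → A = 12 ✓
B=9: 2 rows → A = 11, 11 ✓
The only B value with inconsistent A is B=3.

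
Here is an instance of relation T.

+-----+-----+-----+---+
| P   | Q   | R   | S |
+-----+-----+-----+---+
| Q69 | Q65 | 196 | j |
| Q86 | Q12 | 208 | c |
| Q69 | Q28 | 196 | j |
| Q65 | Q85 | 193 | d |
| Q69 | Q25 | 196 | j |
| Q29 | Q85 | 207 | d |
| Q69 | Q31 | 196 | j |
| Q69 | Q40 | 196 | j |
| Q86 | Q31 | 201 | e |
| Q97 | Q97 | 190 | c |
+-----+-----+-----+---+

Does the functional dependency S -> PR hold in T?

S=j: 5 rows → {P,R} = (Q69, 196), (Q69, 196), (Q69, 196), (Q69, 196), (Q69, 196) ✓
S=c: 2 rows → {P,R} takes values {(Q86, 208), (Q97, 190)} — violation
S=d: 2 rows → {P,R} takes values {(Q65, 193), (Q29, 207)} — violation
S=e: 1 row → {P,R} = (Q86, 201) ✓
Two rows agree on S but differ on PR, so S -> PR does not hold.

No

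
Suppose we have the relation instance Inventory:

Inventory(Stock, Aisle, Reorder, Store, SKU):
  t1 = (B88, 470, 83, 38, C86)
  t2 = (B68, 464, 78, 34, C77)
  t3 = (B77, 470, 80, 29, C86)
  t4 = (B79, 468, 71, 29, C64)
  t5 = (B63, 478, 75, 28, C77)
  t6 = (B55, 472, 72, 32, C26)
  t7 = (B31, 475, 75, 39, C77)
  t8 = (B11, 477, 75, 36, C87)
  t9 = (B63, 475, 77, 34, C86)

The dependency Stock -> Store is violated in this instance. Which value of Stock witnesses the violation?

Stock=B88: row 1 → Store = 38 ✓
Stock=B68: row 2 → Store = 34 ✓
Stock=B77: row 3 → Store = 29 ✓
Stock=B79: row 4 → Store = 29 ✓
Stock=B63: rows 5, 9 → Store takes values {28, 34} — violation
Stock=B55: row 6 → Store = 32 ✓
Stock=B31: row 7 → Store = 39 ✓
Stock=B11: row 8 → Store = 36 ✓
The only Stock value with inconsistent Store is Stock=B63.

B63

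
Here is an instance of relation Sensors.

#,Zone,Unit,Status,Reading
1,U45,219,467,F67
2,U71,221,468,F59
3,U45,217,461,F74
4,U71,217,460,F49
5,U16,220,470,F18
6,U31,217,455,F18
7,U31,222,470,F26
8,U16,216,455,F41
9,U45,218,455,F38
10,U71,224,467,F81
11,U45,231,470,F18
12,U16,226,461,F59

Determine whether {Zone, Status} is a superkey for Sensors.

All 12 rows have distinct {Zone, Status} values, so {Zone, Status} → (all attributes) holds and {Zone, Status} is a superkey.

Yes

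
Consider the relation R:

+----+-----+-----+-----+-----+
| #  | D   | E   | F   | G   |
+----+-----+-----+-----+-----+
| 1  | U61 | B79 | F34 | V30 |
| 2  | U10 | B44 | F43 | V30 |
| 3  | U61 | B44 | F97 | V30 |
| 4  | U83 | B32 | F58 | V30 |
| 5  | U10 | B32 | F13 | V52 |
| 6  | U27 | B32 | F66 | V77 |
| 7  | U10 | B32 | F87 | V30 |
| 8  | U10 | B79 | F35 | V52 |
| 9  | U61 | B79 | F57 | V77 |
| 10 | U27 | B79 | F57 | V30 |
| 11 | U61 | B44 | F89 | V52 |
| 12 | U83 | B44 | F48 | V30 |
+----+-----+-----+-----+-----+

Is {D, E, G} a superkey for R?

Yes

All 12 rows have distinct {D, E, G} values, so {D, E, G} → (all attributes) holds and {D, E, G} is a superkey.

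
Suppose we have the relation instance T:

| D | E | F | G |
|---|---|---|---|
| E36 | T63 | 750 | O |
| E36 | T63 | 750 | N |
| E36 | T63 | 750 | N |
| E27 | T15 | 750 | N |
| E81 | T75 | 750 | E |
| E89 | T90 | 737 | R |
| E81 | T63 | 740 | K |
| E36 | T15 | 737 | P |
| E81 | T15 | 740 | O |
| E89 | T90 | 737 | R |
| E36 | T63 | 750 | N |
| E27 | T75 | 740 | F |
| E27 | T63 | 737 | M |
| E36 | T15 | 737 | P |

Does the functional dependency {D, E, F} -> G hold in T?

(D=E36, E=T63, F=750): 4 rows → G takes values {O, N} — violation
(D=E27, E=T15, F=750): 1 row → G = N ✓
(D=E81, E=T75, F=750): 1 row → G = E ✓
(D=E89, E=T90, F=737): 2 rows → G = R, R ✓
(D=E81, E=T63, F=740): 1 row → G = K ✓
(D=E36, E=T15, F=737): 2 rows → G = P, P ✓
(D=E81, E=T15, F=740): 1 row → G = O ✓
(D=E27, E=T75, F=740): 1 row → G = F ✓
(D=E27, E=T63, F=737): 1 row → G = M ✓
Two rows agree on {D, E, F} but differ on G, so {D, E, F} -> G does not hold.

No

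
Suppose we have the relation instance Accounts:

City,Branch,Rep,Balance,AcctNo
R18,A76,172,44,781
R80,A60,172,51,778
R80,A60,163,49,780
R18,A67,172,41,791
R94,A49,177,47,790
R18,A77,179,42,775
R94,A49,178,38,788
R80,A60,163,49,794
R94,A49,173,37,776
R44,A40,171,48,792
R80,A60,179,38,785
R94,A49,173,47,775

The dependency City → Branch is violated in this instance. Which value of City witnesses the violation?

City=R18: 3 rows → Branch takes values {A76, A67, A77} — violation
City=R80: 4 rows → Branch = A60, A60, A60, A60 ✓
City=R94: 4 rows → Branch = A49, A49, A49, A49 ✓
City=R44: 1 row → Branch = A40 ✓
The only City value with inconsistent Branch is City=R18.

R18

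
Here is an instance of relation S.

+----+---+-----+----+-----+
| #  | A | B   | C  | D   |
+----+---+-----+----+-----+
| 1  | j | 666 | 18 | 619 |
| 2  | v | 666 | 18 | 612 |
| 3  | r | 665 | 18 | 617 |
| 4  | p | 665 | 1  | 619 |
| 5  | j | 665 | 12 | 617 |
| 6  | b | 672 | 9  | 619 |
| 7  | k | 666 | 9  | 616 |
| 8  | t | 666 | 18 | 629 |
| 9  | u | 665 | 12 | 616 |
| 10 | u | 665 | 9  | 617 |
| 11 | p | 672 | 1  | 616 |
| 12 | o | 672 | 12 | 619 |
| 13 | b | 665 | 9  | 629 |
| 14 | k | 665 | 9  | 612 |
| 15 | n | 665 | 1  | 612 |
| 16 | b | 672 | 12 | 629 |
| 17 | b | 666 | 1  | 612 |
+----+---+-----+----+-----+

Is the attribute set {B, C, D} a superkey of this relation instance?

All 17 rows have distinct {B, C, D} values, so {B, C, D} → (all attributes) holds and {B, C, D} is a superkey.

Yes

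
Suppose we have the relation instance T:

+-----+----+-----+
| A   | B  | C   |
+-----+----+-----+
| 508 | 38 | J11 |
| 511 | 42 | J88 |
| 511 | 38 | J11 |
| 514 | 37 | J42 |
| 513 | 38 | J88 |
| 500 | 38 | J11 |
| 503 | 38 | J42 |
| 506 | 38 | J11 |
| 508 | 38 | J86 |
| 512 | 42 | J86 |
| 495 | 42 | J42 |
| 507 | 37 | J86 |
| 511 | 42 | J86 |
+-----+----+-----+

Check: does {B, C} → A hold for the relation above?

(B=38, C=J11): 4 rows → A takes values {508, 511, 500, 506} — violation
(B=42, C=J88): 1 row → A = 511 ✓
(B=37, C=J42): 1 row → A = 514 ✓
(B=38, C=J88): 1 row → A = 513 ✓
(B=38, C=J42): 1 row → A = 503 ✓
(B=38, C=J86): 1 row → A = 508 ✓
(B=42, C=J86): 2 rows → A takes values {512, 511} — violation
(B=42, C=J42): 1 row → A = 495 ✓
(B=37, C=J86): 1 row → A = 507 ✓
Two rows agree on {B, C} but differ on A, so {B, C} → A does not hold.

No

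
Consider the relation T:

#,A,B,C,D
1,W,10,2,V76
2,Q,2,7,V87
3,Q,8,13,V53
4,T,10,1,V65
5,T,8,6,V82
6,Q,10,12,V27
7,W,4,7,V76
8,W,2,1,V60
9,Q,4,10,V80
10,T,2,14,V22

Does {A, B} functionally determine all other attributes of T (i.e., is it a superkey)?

Yes

All 10 rows have distinct {A, B} values, so {A, B} → (all attributes) holds and {A, B} is a superkey.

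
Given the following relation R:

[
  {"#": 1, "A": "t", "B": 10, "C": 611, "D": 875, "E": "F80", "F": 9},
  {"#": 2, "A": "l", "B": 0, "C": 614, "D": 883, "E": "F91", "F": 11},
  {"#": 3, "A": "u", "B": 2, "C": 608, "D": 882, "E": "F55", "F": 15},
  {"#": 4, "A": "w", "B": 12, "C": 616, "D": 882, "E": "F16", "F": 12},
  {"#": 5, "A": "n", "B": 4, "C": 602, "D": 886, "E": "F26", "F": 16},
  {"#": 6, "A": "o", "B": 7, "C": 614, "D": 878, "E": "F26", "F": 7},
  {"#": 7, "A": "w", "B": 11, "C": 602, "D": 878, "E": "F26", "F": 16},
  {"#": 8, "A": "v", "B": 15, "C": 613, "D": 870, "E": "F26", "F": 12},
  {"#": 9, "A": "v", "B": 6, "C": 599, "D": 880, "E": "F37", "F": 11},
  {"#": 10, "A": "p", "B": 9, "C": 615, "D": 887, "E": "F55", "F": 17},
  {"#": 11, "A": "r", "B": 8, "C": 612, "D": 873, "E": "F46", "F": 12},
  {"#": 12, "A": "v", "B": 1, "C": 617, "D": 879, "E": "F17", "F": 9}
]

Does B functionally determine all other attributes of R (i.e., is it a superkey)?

All 12 rows have distinct B values, so B → (all attributes) holds and B is a superkey.

Yes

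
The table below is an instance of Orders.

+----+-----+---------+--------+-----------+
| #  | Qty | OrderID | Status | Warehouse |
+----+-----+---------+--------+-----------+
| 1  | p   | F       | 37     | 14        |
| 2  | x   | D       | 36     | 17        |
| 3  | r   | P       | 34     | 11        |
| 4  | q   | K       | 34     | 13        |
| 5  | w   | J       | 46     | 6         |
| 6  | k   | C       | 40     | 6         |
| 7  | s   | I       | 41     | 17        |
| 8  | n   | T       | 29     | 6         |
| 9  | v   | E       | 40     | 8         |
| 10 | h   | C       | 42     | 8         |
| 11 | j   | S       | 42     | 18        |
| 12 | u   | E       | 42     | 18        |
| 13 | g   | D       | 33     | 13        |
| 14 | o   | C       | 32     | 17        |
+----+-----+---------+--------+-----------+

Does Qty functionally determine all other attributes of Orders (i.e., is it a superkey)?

All 14 rows have distinct Qty values, so Qty → (all attributes) holds and Qty is a superkey.

Yes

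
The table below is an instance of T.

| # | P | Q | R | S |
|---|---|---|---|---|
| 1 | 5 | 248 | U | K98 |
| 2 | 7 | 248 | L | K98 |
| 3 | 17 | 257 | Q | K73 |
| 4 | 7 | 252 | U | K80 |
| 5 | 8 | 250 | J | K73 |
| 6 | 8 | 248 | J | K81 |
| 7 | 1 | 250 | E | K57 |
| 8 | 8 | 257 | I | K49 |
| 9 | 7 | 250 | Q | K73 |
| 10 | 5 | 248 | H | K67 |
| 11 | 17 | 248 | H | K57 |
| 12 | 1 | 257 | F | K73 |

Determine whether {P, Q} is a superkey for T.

No

Rows 1 and 10 have the same {P, Q} value (P=5, Q=248) but are distinct tuples, so {P, Q} does not determine every attribute — not a superkey.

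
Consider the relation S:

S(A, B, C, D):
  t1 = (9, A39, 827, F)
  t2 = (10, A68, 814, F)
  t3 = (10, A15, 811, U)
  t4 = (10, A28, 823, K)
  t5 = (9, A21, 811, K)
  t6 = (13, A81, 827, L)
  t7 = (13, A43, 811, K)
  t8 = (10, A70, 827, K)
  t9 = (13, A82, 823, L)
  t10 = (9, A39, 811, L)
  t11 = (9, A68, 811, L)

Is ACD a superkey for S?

No

Rows 10 and 11 have the same ACD value (A=9, C=811, D=L) but are distinct tuples, so ACD does not determine every attribute — not a superkey.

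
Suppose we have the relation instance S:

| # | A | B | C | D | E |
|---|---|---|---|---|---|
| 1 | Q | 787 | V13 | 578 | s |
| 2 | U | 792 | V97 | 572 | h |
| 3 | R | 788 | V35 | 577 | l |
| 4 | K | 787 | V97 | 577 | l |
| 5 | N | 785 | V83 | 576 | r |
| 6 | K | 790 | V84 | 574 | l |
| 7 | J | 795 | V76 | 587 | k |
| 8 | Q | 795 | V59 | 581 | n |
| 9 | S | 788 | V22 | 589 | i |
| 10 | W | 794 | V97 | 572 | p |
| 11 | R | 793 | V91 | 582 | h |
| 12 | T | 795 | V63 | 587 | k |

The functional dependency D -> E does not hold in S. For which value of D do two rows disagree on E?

D=578: row 1 → E = s ✓
D=572: rows 2, 10 → E takes values {h, p} — violation
D=577: rows 3, 4 → E = l, l ✓
D=576: row 5 → E = r ✓
D=574: row 6 → E = l ✓
D=587: rows 7, 12 → E = k, k ✓
D=581: row 8 → E = n ✓
D=589: row 9 → E = i ✓
D=582: row 11 → E = h ✓
The only D value with inconsistent E is D=572.

572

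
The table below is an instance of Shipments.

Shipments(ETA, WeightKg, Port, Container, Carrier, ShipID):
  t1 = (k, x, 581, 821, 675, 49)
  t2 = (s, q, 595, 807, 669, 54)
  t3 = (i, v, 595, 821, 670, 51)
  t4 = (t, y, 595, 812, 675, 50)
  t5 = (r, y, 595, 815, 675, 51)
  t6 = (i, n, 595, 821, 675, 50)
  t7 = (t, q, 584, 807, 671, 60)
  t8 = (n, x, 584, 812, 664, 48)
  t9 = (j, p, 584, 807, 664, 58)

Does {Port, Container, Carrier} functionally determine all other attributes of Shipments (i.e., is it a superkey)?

Yes

All 9 rows have distinct {Port, Container, Carrier} values, so {Port, Container, Carrier} → (all attributes) holds and {Port, Container, Carrier} is a superkey.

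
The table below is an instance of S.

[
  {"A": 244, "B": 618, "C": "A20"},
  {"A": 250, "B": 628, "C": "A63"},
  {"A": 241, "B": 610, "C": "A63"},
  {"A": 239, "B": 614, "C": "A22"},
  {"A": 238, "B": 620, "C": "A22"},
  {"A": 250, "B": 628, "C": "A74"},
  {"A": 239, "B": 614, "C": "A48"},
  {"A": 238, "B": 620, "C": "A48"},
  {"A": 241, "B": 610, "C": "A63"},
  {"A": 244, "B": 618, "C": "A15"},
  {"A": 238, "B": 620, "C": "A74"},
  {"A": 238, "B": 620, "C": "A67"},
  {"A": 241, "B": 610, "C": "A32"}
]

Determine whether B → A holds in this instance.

B=618: 2 rows → A = 244, 244 ✓
B=628: 2 rows → A = 250, 250 ✓
B=610: 3 rows → A = 241, 241, 241 ✓
B=614: 2 rows → A = 239, 239 ✓
B=620: 4 rows → A = 238, 238, 238, 238 ✓
Every B value is associated with a single A value, so B → A holds.

Yes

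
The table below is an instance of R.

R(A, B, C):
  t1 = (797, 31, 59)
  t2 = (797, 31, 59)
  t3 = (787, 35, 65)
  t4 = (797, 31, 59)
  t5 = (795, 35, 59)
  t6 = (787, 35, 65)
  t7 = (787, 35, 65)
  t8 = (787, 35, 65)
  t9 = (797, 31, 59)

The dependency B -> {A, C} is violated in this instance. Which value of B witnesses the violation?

35

B=31: rows 1, 2, 4, 9 → {A,C} = (797, 59), (797, 59), (797, 59), (797, 59) ✓
B=35: rows 3, 5, 6, 7, 8 → {A,C} takes values {(787, 65), (795, 59)} — violation
The only B value with inconsistent RHS is B=35.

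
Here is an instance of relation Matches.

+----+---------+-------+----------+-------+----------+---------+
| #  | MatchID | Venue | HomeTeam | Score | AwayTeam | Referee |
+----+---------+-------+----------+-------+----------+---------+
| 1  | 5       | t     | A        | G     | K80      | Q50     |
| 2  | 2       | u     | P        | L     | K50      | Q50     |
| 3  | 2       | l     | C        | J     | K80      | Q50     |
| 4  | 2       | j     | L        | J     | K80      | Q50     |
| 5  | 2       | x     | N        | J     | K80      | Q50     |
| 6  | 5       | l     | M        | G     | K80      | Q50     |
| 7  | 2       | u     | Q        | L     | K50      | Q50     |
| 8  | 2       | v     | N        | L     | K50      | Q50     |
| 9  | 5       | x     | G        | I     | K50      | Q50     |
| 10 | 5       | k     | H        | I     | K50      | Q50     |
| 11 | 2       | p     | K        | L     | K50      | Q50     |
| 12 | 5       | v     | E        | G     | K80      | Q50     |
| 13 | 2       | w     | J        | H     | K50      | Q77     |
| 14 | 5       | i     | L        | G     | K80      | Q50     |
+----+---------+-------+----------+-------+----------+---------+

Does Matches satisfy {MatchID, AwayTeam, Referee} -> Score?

Yes

(MatchID=5, AwayTeam=K80, Referee=Q50): rows 1, 6, 12, 14 → Score = G, G, G, G ✓
(MatchID=2, AwayTeam=K50, Referee=Q50): rows 2, 7, 8, 11 → Score = L, L, L, L ✓
(MatchID=2, AwayTeam=K80, Referee=Q50): rows 3, 4, 5 → Score = J, J, J ✓
(MatchID=5, AwayTeam=K50, Referee=Q50): rows 9, 10 → Score = I, I ✓
(MatchID=2, AwayTeam=K50, Referee=Q77): row 13 → Score = H ✓
Every {MatchID, AwayTeam, Referee} value is associated with a single Score value, so {MatchID, AwayTeam, Referee} -> Score holds.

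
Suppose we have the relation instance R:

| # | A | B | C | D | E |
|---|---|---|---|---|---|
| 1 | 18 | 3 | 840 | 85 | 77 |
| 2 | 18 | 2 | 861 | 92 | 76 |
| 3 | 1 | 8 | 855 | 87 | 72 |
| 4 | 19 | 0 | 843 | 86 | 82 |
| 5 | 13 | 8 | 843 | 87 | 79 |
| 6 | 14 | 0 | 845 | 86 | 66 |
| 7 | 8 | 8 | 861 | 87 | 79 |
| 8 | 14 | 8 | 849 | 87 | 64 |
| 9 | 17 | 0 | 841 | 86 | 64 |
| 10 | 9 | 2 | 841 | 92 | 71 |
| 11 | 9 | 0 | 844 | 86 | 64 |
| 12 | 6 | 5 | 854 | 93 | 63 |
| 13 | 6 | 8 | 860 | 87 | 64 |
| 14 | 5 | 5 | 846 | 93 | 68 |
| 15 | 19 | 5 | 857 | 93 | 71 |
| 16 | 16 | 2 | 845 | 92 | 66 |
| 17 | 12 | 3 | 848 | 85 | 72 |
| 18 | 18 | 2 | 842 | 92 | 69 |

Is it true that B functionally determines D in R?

Yes

B=3: rows 1, 17 → D = 85, 85 ✓
B=2: rows 2, 10, 16, 18 → D = 92, 92, 92, 92 ✓
B=8: rows 3, 5, 7, 8, 13 → D = 87, 87, 87, 87, 87 ✓
B=0: rows 4, 6, 9, 11 → D = 86, 86, 86, 86 ✓
B=5: rows 12, 14, 15 → D = 93, 93, 93 ✓
Every B value is associated with a single D value, so B → D holds.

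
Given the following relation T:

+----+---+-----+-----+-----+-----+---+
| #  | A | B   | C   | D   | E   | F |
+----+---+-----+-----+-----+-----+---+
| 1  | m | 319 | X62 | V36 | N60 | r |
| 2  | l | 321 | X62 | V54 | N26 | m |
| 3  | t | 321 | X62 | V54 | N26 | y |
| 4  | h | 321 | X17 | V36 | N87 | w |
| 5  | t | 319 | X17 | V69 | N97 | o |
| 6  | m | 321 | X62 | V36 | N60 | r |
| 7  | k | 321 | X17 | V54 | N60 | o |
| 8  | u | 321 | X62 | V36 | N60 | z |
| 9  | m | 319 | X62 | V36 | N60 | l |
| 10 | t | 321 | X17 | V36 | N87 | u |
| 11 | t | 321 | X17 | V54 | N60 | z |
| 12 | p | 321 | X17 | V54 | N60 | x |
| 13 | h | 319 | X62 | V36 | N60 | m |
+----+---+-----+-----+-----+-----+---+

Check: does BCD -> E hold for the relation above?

(B=319, C=X62, D=V36): rows 1, 9, 13 → E = N60, N60, N60 ✓
(B=321, C=X62, D=V54): rows 2, 3 → E = N26, N26 ✓
(B=321, C=X17, D=V36): rows 4, 10 → E = N87, N87 ✓
(B=319, C=X17, D=V69): row 5 → E = N97 ✓
(B=321, C=X62, D=V36): rows 6, 8 → E = N60, N60 ✓
(B=321, C=X17, D=V54): rows 7, 11, 12 → E = N60, N60, N60 ✓
Every BCD value is associated with a single E value, so BCD -> E holds.

Yes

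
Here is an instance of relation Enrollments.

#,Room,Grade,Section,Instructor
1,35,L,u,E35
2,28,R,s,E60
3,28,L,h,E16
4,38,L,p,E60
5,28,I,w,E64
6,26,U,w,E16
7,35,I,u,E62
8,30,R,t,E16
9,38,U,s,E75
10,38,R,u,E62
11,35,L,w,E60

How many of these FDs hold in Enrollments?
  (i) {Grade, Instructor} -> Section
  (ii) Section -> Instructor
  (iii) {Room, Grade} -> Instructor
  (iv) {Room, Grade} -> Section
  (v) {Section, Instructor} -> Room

(i) {Grade, Instructor} -> Section: (Grade=L, Instructor=E60): rows 4, 11 → Section takes values {p, w} — violation — fails.
(ii) Section -> Instructor: Section=u: rows 1, 7, 10 → Instructor takes values {E35, E62} — violation; Section=s: rows 2, 9 → Instructor takes values {E60, E75} — violation; Section=w: rows 5, 6, 11 → Instructor takes values {E64, E16, E60} — violation — fails.
(iii) {Room, Grade} -> Instructor: (Room=35, Grade=L): rows 1, 11 → Instructor takes values {E35, E60} — violation — fails.
(iv) {Room, Grade} -> Section: (Room=35, Grade=L): rows 1, 11 → Section takes values {u, w} — violation — fails.
(v) {Section, Instructor} -> Room: (Section=u, Instructor=E62): rows 7, 10 → Room takes values {35, 38} — violation — fails.
None of the 5 dependencies hold.

0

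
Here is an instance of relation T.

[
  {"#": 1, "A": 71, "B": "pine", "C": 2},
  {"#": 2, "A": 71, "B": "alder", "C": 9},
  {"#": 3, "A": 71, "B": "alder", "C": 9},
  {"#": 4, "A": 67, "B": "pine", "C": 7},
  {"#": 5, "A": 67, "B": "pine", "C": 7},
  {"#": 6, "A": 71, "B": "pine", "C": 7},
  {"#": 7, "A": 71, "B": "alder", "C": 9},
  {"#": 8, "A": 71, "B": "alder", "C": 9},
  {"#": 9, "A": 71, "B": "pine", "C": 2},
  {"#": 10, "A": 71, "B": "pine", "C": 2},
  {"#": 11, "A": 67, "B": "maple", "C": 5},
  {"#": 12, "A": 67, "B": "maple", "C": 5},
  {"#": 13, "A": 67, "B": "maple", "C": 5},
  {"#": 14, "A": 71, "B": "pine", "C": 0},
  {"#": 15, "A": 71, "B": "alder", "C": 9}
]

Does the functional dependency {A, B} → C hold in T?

No

(A=71, B=pine): rows 1, 6, 9, 10, 14 → C takes values {2, 7, 0} — violation
(A=71, B=alder): rows 2, 3, 7, 8, 15 → C = 9, 9, 9, 9, 9 ✓
(A=67, B=pine): rows 4, 5 → C = 7, 7 ✓
(A=67, B=maple): rows 11, 12, 13 → C = 5, 5, 5 ✓
Two rows agree on {A, B} but differ on C, so {A, B} → C does not hold.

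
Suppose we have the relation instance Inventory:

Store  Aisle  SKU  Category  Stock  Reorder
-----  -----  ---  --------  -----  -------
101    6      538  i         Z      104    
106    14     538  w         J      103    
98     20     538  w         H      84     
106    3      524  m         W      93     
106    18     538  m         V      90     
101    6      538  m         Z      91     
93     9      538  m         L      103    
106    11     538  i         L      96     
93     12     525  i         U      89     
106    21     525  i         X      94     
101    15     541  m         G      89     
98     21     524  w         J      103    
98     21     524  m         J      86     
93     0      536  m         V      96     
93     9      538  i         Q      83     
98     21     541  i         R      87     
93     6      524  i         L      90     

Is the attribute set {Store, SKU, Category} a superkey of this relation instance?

Yes

All 17 rows have distinct {Store, SKU, Category} values, so {Store, SKU, Category} → (all attributes) holds and {Store, SKU, Category} is a superkey.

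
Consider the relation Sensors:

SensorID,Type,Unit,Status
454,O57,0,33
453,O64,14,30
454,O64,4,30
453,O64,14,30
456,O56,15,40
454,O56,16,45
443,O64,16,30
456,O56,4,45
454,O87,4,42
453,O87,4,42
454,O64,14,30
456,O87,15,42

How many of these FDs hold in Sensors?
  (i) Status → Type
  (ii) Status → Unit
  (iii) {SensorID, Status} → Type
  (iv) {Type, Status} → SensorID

(i) Status → Type: every LHS value maps to a single RHS value — holds.
(ii) Status → Unit: Status=30: 5 rows → Unit takes values {14, 4, 16} — violation; Status=45: 2 rows → Unit takes values {16, 4} — violation; Status=42: 3 rows → Unit takes values {4, 15} — violation — fails.
(iii) {SensorID, Status} → Type: every LHS value maps to a single RHS value — holds.
(iv) {Type, Status} → SensorID: (Type=O64, Status=30): 5 rows → SensorID takes values {453, 454, 443} — violation; (Type=O56, Status=45): 2 rows → SensorID takes values {454, 456} — violation; (Type=O87, Status=42): 3 rows → SensorID takes values {454, 453, 456} — violation — fails.
2 of the 4 dependencies hold.

2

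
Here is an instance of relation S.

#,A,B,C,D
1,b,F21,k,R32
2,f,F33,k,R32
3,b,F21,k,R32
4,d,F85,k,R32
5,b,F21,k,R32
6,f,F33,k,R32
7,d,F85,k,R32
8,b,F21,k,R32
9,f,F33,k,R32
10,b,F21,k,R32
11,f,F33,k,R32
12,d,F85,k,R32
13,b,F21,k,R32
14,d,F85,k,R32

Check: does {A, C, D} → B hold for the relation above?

(A=b, C=k, D=R32): rows 1, 3, 5, 8, 10, 13 → B = F21, F21, F21, F21, F21, F21 ✓
(A=f, C=k, D=R32): rows 2, 6, 9, 11 → B = F33, F33, F33, F33 ✓
(A=d, C=k, D=R32): rows 4, 7, 12, 14 → B = F85, F85, F85, F85 ✓
Every {A, C, D} value is associated with a single B value, so {A, C, D} → B holds.

Yes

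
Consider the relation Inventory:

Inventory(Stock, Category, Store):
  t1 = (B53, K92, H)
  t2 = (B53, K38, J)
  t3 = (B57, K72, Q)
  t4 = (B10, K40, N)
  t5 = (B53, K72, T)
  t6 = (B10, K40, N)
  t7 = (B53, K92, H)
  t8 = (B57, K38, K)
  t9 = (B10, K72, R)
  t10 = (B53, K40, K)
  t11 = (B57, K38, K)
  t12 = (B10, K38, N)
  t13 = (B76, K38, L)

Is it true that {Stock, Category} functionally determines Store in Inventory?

(Stock=B53, Category=K92): rows 1, 7 → Store = H, H ✓
(Stock=B53, Category=K38): row 2 → Store = J ✓
(Stock=B57, Category=K72): row 3 → Store = Q ✓
(Stock=B10, Category=K40): rows 4, 6 → Store = N, N ✓
(Stock=B53, Category=K72): row 5 → Store = T ✓
(Stock=B57, Category=K38): rows 8, 11 → Store = K, K ✓
(Stock=B10, Category=K72): row 9 → Store = R ✓
(Stock=B53, Category=K40): row 10 → Store = K ✓
(Stock=B10, Category=K38): row 12 → Store = N ✓
(Stock=B76, Category=K38): row 13 → Store = L ✓
Every {Stock, Category} value is associated with a single Store value, so {Stock, Category} -> Store holds.

Yes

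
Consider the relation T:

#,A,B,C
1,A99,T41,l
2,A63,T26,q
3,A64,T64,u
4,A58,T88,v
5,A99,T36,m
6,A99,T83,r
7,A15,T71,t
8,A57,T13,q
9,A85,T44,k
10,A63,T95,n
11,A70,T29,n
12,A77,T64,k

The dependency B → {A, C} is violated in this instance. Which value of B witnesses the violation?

T64

B=T41: row 1 → {A,C} = (A99, l) ✓
B=T26: row 2 → {A,C} = (A63, q) ✓
B=T64: rows 3, 12 → {A,C} takes values {(A64, u), (A77, k)} — violation
B=T88: row 4 → {A,C} = (A58, v) ✓
B=T36: row 5 → {A,C} = (A99, m) ✓
B=T83: row 6 → {A,C} = (A99, r) ✓
B=T71: row 7 → {A,C} = (A15, t) ✓
B=T13: row 8 → {A,C} = (A57, q) ✓
B=T44: row 9 → {A,C} = (A85, k) ✓
B=T95: row 10 → {A,C} = (A63, n) ✓
B=T29: row 11 → {A,C} = (A70, n) ✓
The only B value with inconsistent RHS is B=T64.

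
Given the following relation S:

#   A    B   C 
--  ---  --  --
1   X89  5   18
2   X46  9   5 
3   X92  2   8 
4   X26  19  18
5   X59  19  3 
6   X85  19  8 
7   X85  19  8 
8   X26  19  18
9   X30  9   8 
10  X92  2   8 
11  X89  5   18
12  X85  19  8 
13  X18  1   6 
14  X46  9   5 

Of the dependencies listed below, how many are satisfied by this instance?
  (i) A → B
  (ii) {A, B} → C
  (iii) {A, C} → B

(i) A → B: every LHS value maps to a single RHS value — holds.
(ii) {A, B} → C: every LHS value maps to a single RHS value — holds.
(iii) {A, C} → B: every LHS value maps to a single RHS value — holds.
3 of the 3 dependencies hold.

3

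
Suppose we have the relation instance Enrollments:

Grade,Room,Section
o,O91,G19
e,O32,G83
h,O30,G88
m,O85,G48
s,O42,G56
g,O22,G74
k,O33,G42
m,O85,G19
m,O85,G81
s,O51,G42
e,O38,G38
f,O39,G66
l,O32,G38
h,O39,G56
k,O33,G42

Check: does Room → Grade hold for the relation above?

Room=O91: 1 row → Grade = o ✓
Room=O32: 2 rows → Grade takes values {e, l} — violation
Room=O30: 1 row → Grade = h ✓
Room=O85: 3 rows → Grade = m, m, m ✓
Room=O42: 1 row → Grade = s ✓
Room=O22: 1 row → Grade = g ✓
Room=O33: 2 rows → Grade = k, k ✓
Room=O51: 1 row → Grade = s ✓
Room=O38: 1 row → Grade = e ✓
Room=O39: 2 rows → Grade takes values {f, h} — violation
Two rows agree on Room but differ on Grade, so Room → Grade does not hold.

No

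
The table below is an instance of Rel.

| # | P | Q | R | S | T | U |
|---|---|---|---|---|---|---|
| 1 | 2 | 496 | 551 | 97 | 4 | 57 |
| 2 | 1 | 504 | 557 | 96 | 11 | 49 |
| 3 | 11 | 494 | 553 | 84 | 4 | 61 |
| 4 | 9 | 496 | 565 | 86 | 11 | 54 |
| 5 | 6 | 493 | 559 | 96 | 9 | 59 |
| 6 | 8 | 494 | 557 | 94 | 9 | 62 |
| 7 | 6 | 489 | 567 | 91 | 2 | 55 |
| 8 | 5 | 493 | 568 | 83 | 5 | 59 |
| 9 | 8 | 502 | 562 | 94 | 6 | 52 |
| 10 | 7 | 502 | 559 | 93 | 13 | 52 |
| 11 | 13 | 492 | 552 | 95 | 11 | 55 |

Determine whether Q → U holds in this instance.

No

Q=496: rows 1, 4 → U takes values {57, 54} — violation
Q=504: row 2 → U = 49 ✓
Q=494: rows 3, 6 → U takes values {61, 62} — violation
Q=493: rows 5, 8 → U = 59, 59 ✓
Q=489: row 7 → U = 55 ✓
Q=502: rows 9, 10 → U = 52, 52 ✓
Q=492: row 11 → U = 55 ✓
Two rows agree on Q but differ on U, so Q → U does not hold.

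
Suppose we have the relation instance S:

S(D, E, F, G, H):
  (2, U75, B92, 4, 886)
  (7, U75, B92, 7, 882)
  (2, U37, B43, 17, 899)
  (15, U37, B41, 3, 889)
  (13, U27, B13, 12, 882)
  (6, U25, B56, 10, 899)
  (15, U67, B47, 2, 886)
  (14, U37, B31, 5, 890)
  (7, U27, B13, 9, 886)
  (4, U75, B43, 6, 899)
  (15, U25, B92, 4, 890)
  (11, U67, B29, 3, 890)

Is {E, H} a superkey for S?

All 12 rows have distinct {E, H} values, so {E, H} → (all attributes) holds and {E, H} is a superkey.

Yes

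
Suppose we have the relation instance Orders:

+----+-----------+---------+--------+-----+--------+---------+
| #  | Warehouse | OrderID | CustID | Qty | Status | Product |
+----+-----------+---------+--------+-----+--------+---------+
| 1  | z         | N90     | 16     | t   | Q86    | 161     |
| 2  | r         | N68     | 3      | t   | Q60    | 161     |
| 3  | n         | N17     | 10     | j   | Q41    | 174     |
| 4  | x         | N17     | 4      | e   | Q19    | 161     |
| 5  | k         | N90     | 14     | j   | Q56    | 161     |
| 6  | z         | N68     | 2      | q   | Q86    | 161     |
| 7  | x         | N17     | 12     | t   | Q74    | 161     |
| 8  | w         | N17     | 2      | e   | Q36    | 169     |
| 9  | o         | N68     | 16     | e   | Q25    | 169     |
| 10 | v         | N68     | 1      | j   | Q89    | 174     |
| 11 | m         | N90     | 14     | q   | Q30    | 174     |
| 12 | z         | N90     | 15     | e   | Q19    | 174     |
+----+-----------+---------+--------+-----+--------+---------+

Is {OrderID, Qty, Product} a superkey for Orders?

Yes

All 12 rows have distinct {OrderID, Qty, Product} values, so {OrderID, Qty, Product} → (all attributes) holds and {OrderID, Qty, Product} is a superkey.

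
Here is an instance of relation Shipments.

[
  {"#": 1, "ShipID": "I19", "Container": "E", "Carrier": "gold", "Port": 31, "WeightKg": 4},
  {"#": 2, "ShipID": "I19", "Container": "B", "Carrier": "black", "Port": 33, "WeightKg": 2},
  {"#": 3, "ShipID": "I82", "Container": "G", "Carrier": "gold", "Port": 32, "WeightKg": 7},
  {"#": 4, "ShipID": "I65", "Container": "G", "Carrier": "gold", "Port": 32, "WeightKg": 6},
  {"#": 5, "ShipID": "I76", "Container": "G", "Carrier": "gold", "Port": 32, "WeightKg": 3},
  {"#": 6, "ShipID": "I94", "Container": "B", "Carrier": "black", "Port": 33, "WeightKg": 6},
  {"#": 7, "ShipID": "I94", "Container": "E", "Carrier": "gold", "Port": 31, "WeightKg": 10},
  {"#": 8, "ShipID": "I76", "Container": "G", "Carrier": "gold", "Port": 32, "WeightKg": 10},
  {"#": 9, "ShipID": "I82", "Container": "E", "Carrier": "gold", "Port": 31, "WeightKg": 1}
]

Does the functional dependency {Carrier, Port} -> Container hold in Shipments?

(Carrier=gold, Port=31): rows 1, 7, 9 → Container = E, E, E ✓
(Carrier=black, Port=33): rows 2, 6 → Container = B, B ✓
(Carrier=gold, Port=32): rows 3, 4, 5, 8 → Container = G, G, G, G ✓
Every {Carrier, Port} value is associated with a single Container value, so {Carrier, Port} -> Container holds.

Yes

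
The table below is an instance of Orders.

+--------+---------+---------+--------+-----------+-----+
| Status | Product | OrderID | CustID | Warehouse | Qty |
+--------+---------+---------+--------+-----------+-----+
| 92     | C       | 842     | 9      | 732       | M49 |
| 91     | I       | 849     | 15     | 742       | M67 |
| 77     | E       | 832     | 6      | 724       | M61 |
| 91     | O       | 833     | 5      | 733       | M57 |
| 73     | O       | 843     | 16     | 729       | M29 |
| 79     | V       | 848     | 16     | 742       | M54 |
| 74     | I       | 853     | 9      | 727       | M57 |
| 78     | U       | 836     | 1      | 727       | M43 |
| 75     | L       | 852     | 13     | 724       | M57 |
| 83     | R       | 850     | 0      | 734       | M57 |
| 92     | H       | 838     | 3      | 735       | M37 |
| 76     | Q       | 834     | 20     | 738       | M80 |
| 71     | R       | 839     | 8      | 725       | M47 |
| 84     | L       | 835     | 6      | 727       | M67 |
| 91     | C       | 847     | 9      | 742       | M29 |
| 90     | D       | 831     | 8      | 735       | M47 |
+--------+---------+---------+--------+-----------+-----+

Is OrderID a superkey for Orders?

All 16 rows have distinct OrderID values, so OrderID → (all attributes) holds and OrderID is a superkey.

Yes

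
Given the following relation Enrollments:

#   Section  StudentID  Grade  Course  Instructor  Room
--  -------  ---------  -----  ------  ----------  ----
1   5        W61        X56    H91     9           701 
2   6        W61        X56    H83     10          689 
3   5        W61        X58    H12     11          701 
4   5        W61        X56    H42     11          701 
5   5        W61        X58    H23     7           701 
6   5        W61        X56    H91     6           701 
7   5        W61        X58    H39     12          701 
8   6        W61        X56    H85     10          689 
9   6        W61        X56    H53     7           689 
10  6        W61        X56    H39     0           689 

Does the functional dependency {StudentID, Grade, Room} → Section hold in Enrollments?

(StudentID=W61, Grade=X56, Room=701): rows 1, 4, 6 → Section = 5, 5, 5 ✓
(StudentID=W61, Grade=X56, Room=689): rows 2, 8, 9, 10 → Section = 6, 6, 6, 6 ✓
(StudentID=W61, Grade=X58, Room=701): rows 3, 5, 7 → Section = 5, 5, 5 ✓
Every {StudentID, Grade, Room} value is associated with a single Section value, so {StudentID, Grade, Room} → Section holds.

Yes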